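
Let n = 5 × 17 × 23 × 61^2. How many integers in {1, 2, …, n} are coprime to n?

5153280

φ(5) = 5 − 1 = 4.
φ(17) = 17 − 1 = 16.
φ(23) = 23 − 1 = 22.
φ(61^2) = 61^1·(61−1) = 61·60 = 3660.
φ(7274555) = 4 × 16 × 22 × 3660 = 5153280.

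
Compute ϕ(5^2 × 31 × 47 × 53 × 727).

1041955200

φ(1403491675) = 1403491675 · (1 − 1/5) · (1 − 1/31) · (1 − 1/47) · (1 − 1/53) · (1 − 1/727)
       = 1403491675 · 208391040/280698335 = 1041955200.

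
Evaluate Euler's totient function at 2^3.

φ(8) = 8 · (1 − 1/2)
       = 8 · 1/2 = 4.

4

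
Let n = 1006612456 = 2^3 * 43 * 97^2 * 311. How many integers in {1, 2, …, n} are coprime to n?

484968960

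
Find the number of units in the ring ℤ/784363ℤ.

784363 = 17 * 29 * 37 * 43.
φ(784363) = 784363 · (1 − 1/17) · (1 − 1/29) · (1 − 1/37) · (1 − 1/43)
       = 784363 · 677376/784363 = 677376.

677376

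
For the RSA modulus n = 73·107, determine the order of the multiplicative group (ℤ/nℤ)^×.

7632

φ(n) = (p − 1)(q − 1) = (73−1)(107−1) = 72·106 = 7632.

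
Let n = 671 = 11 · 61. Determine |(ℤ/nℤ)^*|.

φ(11) = 11 − 1 = 10.
φ(61) = 61 − 1 = 60.
Multiply: 10 · 60 = 600.

600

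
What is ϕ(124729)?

98560

Factor 124729: 124729 = 11 × 17 × 23 × 29.
φ(124729) = 124729 · (1 − 1/11) · (1 − 1/17) · (1 − 1/23) · (1 − 1/29)
       = 124729 · 98560/124729 = 98560.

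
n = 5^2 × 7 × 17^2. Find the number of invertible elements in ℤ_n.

φ(50575) = 50575 · (1 − 1/5) · (1 − 1/7) · (1 − 1/17)
       = 50575 · 384/595 = 32640.

32640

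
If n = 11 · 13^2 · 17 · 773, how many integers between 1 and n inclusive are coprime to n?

19269120

φ(24429119) = 24429119 · (1 − 1/11) · (1 − 1/13) · (1 − 1/17) · (1 − 1/773)
       = 24429119 · 1482240/1879163 = 19269120.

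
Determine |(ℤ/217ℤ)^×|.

180

217 = 7 × 31.
φ(7) = 7 − 1 = 6.
φ(31) = 31 − 1 = 30.
φ(217) = 6 × 30 = 180.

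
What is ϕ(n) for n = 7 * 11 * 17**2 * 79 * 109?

φ(7) = 7 − 1 = 6.
φ(11) = 11 − 1 = 10.
φ(17^2) = 17^2 − 17^1 = 289 − 17 = 272.
φ(79) = 79 − 1 = 78.
φ(109) = 109 − 1 = 108.
Multiply: 6 · 10 · 272 · 78 · 108 = 137479680.

137479680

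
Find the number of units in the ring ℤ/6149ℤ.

5040

Factor 6149: 6149 = 11 · 13 · 43.
φ(11) = 11 − 1 = 10.
φ(13) = 13 − 1 = 12.
φ(43) = 43 − 1 = 42.
Multiply: 10 · 12 · 42 = 5040.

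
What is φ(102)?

102 = 2 * 3 * 17.
φ(2) = 2 − 1 = 1.
φ(3) = 3 − 1 = 2.
φ(17) = 17 − 1 = 16.
φ(102) = 1 × 2 × 16 = 32.

32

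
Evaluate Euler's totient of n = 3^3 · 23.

396

φ(621) = 621 · (1 − 1/3) · (1 − 1/23)
       = 621 · 44/69 = 396.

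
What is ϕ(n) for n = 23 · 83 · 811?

1461240

φ(1548199) = 1548199 · (1 − 1/23) · (1 − 1/83) · (1 − 1/811)
       = 1548199 · 1461240/1548199 = 1461240.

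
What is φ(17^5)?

1336336

φ(1419857) = 1419857 · (1 − 1/17)
       = 1419857 · 16/17 = 1336336.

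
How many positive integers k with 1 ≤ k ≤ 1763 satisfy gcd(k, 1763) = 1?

1680

First factor: 1763 = 41 × 43.
φ(41) = 41 − 1 = 40.
φ(43) = 43 − 1 = 42.
φ(1763) = 40 × 42 = 1680.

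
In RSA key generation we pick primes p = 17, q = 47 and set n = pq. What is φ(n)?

For distinct primes, φ(pq) = (p−1)(q−1) = 16 × 46 = 736.

736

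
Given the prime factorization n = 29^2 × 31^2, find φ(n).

755160

φ(808201) = 808201 · (1 − 1/29) · (1 − 1/31)
       = 808201 · 840/899 = 755160.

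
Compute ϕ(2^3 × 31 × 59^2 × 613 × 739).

185468019840

φ(391075507016) = 391075507016 · (1 − 1/2) · (1 − 1/31) · (1 − 1/59) · (1 − 1/613) · (1 − 1/739)
       = 391075507016 · 785881440/1657099606 = 185468019840.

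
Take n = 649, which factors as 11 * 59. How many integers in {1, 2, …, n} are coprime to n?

580

φ(649) = 649 · (1 − 1/11) · (1 − 1/59)
       = 649 · 580/649 = 580.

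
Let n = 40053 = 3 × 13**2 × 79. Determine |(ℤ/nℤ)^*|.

φ(40053) = 40053 · (1 − 1/3) · (1 − 1/13) · (1 − 1/79)
       = 40053 · 1872/3081 = 24336.

24336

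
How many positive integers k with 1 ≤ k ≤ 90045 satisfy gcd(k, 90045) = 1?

Prime factorization: 90045 = 3**3 · 5 · 23 · 29.
φ(90045) = 90045 · (1 − 1/3) · (1 − 1/5) · (1 − 1/23) · (1 − 1/29)
       = 90045 · 4928/10005 = 44352.

44352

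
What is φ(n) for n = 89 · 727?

63888

φ(89) = 89 − 1 = 88.
φ(727) = 727 − 1 = 726.
Since φ is multiplicative, φ(64703) = 88 · 726 = 63888.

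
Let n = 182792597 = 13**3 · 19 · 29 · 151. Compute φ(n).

153316800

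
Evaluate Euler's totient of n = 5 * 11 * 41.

φ(2255) = 2255 · (1 − 1/5) · (1 − 1/11) · (1 − 1/41)
       = 2255 · 1600/2255 = 1600.

1600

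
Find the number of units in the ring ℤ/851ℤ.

First factor: 851 = 23 * 37.
φ(851) = 851 · (1 − 1/23) · (1 − 1/37)
       = 851 · 792/851 = 792.

792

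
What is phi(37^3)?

49284

φ(50653) = 50653 · (1 − 1/37)
       = 50653 · 36/37 = 49284.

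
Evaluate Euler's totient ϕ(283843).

221760

Prime factorization: 283843 = 7 · 23 · 41 · 43.
φ(7) = 7 − 1 = 6.
φ(23) = 23 − 1 = 22.
φ(41) = 41 − 1 = 40.
φ(43) = 43 − 1 = 42.
Multiply: 6 · 22 · 40 · 42 = 221760.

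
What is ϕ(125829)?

72000

125829 = 3**2 × 11 × 31 × 41.
φ(125829) = 125829 · (1 − 1/3) · (1 − 1/11) · (1 − 1/31) · (1 − 1/41)
       = 125829 · 24000/41943 = 72000.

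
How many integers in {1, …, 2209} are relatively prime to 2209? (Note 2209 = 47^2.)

2162

φ(47^2) = 47^2 − 47^1 = 2209 − 47 = 2162.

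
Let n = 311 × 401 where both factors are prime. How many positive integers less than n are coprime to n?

124000

φ(n) = (p − 1)(q − 1) = (311−1)(401−1) = 310·400 = 124000.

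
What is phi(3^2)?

6

φ(3^2) = 3^2 − 3^1 = 9 − 3 = 6.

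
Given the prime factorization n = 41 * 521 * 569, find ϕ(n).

11814400

φ(41) = 41 − 1 = 40.
φ(521) = 521 − 1 = 520.
φ(569) = 569 − 1 = 568.
Since φ is multiplicative, φ(12154409) = 40 · 520 · 568 = 11814400.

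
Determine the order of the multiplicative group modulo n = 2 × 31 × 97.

φ(6014) = 6014 · (1 − 1/2) · (1 − 1/31) · (1 − 1/97)
       = 6014 · 2880/6014 = 2880.

2880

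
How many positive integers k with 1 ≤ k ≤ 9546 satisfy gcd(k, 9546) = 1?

Factor 9546: 9546 = 2 · 3 · 37 · 43.
φ(2) = 2 − 1 = 1.
φ(3) = 3 − 1 = 2.
φ(37) = 37 − 1 = 36.
φ(43) = 43 − 1 = 42.
φ(9546) = 1 × 2 × 36 × 42 = 3024.

3024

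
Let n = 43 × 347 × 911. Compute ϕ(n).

φ(43) = 43 − 1 = 42.
φ(347) = 347 − 1 = 346.
φ(911) = 911 − 1 = 910.
Multiply: 42 · 346 · 910 = 13224120.

13224120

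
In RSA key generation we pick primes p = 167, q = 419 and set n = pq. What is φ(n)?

69388

φ(n) = (p − 1)(q − 1) = (167−1)(419−1) = 166·418 = 69388.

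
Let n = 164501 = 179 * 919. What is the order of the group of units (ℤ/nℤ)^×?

163404

φ(179) = 179 − 1 = 178.
φ(919) = 919 − 1 = 918.
φ(164501) = 178 × 918 = 163404.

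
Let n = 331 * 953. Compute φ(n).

φ(315443) = 315443 · (1 − 1/331) · (1 − 1/953)
       = 315443 · 314160/315443 = 314160.

314160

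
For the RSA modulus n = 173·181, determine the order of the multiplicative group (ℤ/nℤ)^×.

30960

φ(173) = 173 − 1 = 172.
φ(181) = 181 − 1 = 180.
Multiply: 172 · 180 = 30960.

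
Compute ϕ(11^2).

110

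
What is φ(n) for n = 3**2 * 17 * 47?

φ(3^2) = 3^2 − 3^1 = 9 − 3 = 6.
φ(17) = 17 − 1 = 16.
φ(47) = 47 − 1 = 46.
Multiply: 6 · 16 · 46 = 4416.

4416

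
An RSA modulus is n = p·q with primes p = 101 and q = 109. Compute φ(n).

10800

φ(101) = 101 − 1 = 100.
φ(109) = 109 − 1 = 108.
Multiply: 100 · 108 = 10800.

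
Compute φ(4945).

3696

4945 = 5 · 23 · 43.
φ(5) = 5 − 1 = 4.
φ(23) = 23 − 1 = 22.
φ(43) = 43 − 1 = 42.
φ(4945) = 4 × 22 × 42 = 3696.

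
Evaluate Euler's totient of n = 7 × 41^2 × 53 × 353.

180111360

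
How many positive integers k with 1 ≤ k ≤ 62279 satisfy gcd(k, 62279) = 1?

62279 = 7^2 × 31 × 41.
φ(62279) = 62279 · (1 − 1/7) · (1 − 1/31) · (1 − 1/41)
       = 62279 · 7200/8897 = 50400.

50400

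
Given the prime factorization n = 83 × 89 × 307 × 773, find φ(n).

1704650112

φ(83) = 83 − 1 = 82.
φ(89) = 89 − 1 = 88.
φ(307) = 307 − 1 = 306.
φ(773) = 773 − 1 = 772.
Since φ is multiplicative, φ(1753016357) = 82 · 88 · 306 · 772 = 1704650112.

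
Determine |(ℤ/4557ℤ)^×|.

Prime factorization: 4557 = 3 · 7^2 · 31.
φ(3) = 3 − 1 = 2.
φ(7^2) = 7^2 − 7^1 = 49 − 7 = 42.
φ(31) = 31 − 1 = 30.
Since φ is multiplicative, φ(4557) = 2 · 42 · 30 = 2520.

2520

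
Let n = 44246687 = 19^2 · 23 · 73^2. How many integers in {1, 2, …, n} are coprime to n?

φ(19^2) = 19^2 − 19^1 = 361 − 19 = 342.
φ(23) = 23 − 1 = 22.
φ(73^2) = 73^2 − 73^1 = 5329 − 73 = 5256.
Multiply: 342 · 22 · 5256 = 39546144.

39546144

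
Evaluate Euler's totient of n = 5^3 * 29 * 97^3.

2529139200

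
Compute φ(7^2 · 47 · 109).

φ(251027) = 251027 · (1 − 1/7) · (1 − 1/47) · (1 − 1/109)
       = 251027 · 29808/35861 = 208656.

208656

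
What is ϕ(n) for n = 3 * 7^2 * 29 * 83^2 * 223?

φ(6549020961) = 6549020961 · (1 − 1/3) · (1 − 1/7) · (1 − 1/29) · (1 − 1/83) · (1 − 1/223)
       = 6549020961 · 6116544/11271981 = 3553712064.

3553712064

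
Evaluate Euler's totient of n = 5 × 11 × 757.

30240

φ(41635) = 41635 · (1 − 1/5) · (1 − 1/11) · (1 − 1/757)
       = 41635 · 30240/41635 = 30240.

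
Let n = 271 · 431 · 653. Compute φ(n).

75697200

φ(76271053) = 76271053 · (1 − 1/271) · (1 − 1/431) · (1 − 1/653)
       = 76271053 · 75697200/76271053 = 75697200.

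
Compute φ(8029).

First factor: 8029 = 7 * 31 * 37.
φ(7) = 7 − 1 = 6.
φ(31) = 31 − 1 = 30.
φ(37) = 37 − 1 = 36.
Multiply: 6 · 30 · 36 = 6480.

6480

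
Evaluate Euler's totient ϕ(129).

Factor 129: 129 = 3 × 43.
φ(3) = 3 − 1 = 2.
φ(43) = 43 − 1 = 42.
φ(129) = 2 × 42 = 84.

84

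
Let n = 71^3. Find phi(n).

φ(357911) = 357911 · (1 − 1/71)
       = 357911 · 70/71 = 352870.

352870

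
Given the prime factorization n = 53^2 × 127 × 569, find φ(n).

197241408

φ(202986767) = 202986767 · (1 − 1/53) · (1 − 1/127) · (1 − 1/569)
       = 202986767 · 3721536/3829939 = 197241408.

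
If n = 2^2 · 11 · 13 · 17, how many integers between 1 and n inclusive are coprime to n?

3840

φ(9724) = 9724 · (1 − 1/2) · (1 − 1/11) · (1 − 1/13) · (1 − 1/17)
       = 9724 · 1920/4862 = 3840.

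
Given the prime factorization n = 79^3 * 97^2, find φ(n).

4533062976

φ(4639003951) = 4639003951 · (1 − 1/79) · (1 − 1/97)
       = 4639003951 · 7488/7663 = 4533062976.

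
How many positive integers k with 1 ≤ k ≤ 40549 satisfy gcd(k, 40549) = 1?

First factor: 40549 = 23 · 41 · 43.
φ(23) = 23 − 1 = 22.
φ(41) = 41 − 1 = 40.
φ(43) = 43 − 1 = 42.
Multiply: 22 · 40 · 42 = 36960.

36960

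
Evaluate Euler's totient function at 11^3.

1210

φ(1331) = 1331 · (1 − 1/11)
       = 1331 · 10/11 = 1210.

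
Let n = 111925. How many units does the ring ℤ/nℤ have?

79200

111925 = 5^2 · 11^2 · 37.
φ(5^2) = 5^2 − 5^1 = 25 − 5 = 20.
φ(11^2) = 11^1·(11−1) = 11·10 = 110.
φ(37) = 37 − 1 = 36.
Multiply: 20 · 110 · 36 = 79200.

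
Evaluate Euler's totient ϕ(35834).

35834 = 2 × 19 × 23 × 41.
φ(2) = 2 − 1 = 1.
φ(19) = 19 − 1 = 18.
φ(23) = 23 − 1 = 22.
φ(41) = 41 − 1 = 40.
φ(35834) = 1 × 18 × 22 × 40 = 15840.

15840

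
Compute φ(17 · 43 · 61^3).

φ(17) = 17 − 1 = 16.
φ(43) = 43 − 1 = 42.
φ(61^3) = 61^3 − 61^2 = 226981 − 3721 = 223260.
Since φ is multiplicative, φ(165923111) = 16 · 42 · 223260 = 150030720.

150030720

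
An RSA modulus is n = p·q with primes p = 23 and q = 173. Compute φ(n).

For distinct primes, φ(pq) = (p−1)(q−1) = 22 × 172 = 3784.

3784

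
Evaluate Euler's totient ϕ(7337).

6160

7337 = 11 · 23 · 29.
φ(7337) = 7337 · (1 − 1/11) · (1 − 1/23) · (1 − 1/29)
       = 7337 · 6160/7337 = 6160.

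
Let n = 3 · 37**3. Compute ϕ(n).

φ(3) = 3 − 1 = 2.
φ(37^3) = 37^2·(37−1) = 1369·36 = 49284.
Multiply: 2 · 49284 = 98568.

98568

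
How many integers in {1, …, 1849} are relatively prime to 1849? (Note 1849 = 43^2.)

φ(1849) = 1849 · (1 − 1/43)
       = 1849 · 42/43 = 1806.

1806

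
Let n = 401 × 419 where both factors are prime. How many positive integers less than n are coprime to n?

φ(401) = 401 − 1 = 400.
φ(419) = 419 − 1 = 418.
Multiply: 400 · 418 = 167200.

167200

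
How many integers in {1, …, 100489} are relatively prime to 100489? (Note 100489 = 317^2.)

100172

φ(317^2) = 317^1·(317−1) = 317·316 = 100172.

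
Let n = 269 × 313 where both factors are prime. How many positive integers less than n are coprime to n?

83616

For distinct primes, φ(pq) = (p−1)(q−1) = 268 × 312 = 83616.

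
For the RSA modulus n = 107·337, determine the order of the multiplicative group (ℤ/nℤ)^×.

35616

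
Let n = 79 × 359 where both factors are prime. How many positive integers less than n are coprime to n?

27924

φ(79) = 79 − 1 = 78.
φ(359) = 359 − 1 = 358.
φ(28361) = 78 × 358 = 27924.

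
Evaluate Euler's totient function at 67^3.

296274

φ(300763) = 300763 · (1 − 1/67)
       = 300763 · 66/67 = 296274.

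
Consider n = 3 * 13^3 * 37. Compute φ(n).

φ(243867) = 243867 · (1 − 1/3) · (1 − 1/13) · (1 − 1/37)
       = 243867 · 864/1443 = 146016.

146016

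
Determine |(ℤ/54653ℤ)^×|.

50400

First factor: 54653 = 31 * 41 * 43.
φ(54653) = 54653 · (1 − 1/31) · (1 − 1/41) · (1 − 1/43)
       = 54653 · 50400/54653 = 50400.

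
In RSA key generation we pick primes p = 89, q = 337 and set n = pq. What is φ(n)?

φ(29993) = 29993 · (1 − 1/89) · (1 − 1/337)
       = 29993 · 29568/29993 = 29568.

29568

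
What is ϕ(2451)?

1512

Prime factorization: 2451 = 3 · 19 · 43.
φ(2451) = 2451 · (1 − 1/3) · (1 − 1/19) · (1 − 1/43)
       = 2451 · 1512/2451 = 1512.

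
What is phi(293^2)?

φ(293^2) = 293^2 − 293^1 = 85849 − 293 = 85556.

85556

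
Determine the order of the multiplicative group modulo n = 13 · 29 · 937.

φ(353249) = 353249 · (1 − 1/13) · (1 − 1/29) · (1 − 1/937)
       = 353249 · 314496/353249 = 314496.

314496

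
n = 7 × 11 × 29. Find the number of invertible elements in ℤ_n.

1680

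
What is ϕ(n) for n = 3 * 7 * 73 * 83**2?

5880384

φ(3) = 3 − 1 = 2.
φ(7) = 7 − 1 = 6.
φ(73) = 73 − 1 = 72.
φ(83^2) = 83^2 − 83^1 = 6889 − 83 = 6806.
Since φ is multiplicative, φ(10560837) = 2 · 6 · 72 · 6806 = 5880384.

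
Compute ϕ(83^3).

φ(83^3) = 83^2·(83−1) = 6889·82 = 564898.

564898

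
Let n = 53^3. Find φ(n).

φ(148877) = 148877 · (1 − 1/53)
       = 148877 · 52/53 = 146068.

146068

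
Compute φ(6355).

6355 = 5 · 31 · 41.
φ(5) = 5 − 1 = 4.
φ(31) = 31 − 1 = 30.
φ(41) = 41 − 1 = 40.
φ(6355) = 4 × 30 × 40 = 4800.

4800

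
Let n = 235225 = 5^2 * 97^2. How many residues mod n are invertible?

186240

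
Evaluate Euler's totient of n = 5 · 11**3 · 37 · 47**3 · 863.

φ(22062471077515) = 22062471077515 · (1 − 1/5) · (1 − 1/11) · (1 − 1/37) · (1 − 1/47) · (1 − 1/863)
       = 22062471077515 · 57098880/82541635 = 15261902536320.

15261902536320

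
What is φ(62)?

30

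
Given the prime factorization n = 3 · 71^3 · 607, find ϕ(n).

427678440

φ(3) = 3 − 1 = 2.
φ(71^3) = 71^3 − 71^2 = 357911 − 5041 = 352870.
φ(607) = 607 − 1 = 606.
Multiply: 2 · 352870 · 606 = 427678440.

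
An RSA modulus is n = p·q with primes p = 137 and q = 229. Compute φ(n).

φ(pq) = (p−1)(q−1) = 136 · 228 = 31008.

31008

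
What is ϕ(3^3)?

φ(3^3) = 3^3 − 3^2 = 27 − 9 = 18.

18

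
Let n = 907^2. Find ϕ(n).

φ(907^2) = 907^1·(907−1) = 907·906 = 821742.

821742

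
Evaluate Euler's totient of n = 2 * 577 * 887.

510336

φ(2) = 2 − 1 = 1.
φ(577) = 577 − 1 = 576.
φ(887) = 887 − 1 = 886.
Multiply: 1 · 576 · 886 = 510336.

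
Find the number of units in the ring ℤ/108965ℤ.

First factor: 108965 = 5 × 19 × 31 × 37.
φ(5) = 5 − 1 = 4.
φ(19) = 19 − 1 = 18.
φ(31) = 31 − 1 = 30.
φ(37) = 37 − 1 = 36.
Since φ is multiplicative, φ(108965) = 4 · 18 · 30 · 36 = 77760.

77760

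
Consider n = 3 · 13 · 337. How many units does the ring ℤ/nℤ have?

φ(13143) = 13143 · (1 − 1/3) · (1 − 1/13) · (1 − 1/337)
       = 13143 · 8064/13143 = 8064.

8064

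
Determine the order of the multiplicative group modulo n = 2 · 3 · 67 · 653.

φ(262506) = 262506 · (1 − 1/2) · (1 − 1/3) · (1 − 1/67) · (1 − 1/653)
       = 262506 · 86064/262506 = 86064.

86064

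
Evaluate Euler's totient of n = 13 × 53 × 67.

φ(46163) = 46163 · (1 − 1/13) · (1 − 1/53) · (1 − 1/67)
       = 46163 · 41184/46163 = 41184.

41184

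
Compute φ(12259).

10560

First factor: 12259 = 13 * 23 * 41.
φ(13) = 13 − 1 = 12.
φ(23) = 23 − 1 = 22.
φ(41) = 41 − 1 = 40.
Since φ is multiplicative, φ(12259) = 12 · 22 · 40 = 10560.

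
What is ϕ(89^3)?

697048

φ(704969) = 704969 · (1 − 1/89)
       = 704969 · 88/89 = 697048.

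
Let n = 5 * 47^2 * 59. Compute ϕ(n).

501584

φ(651655) = 651655 · (1 − 1/5) · (1 − 1/47) · (1 − 1/59)
       = 651655 · 10672/13865 = 501584.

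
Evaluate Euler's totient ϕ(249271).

201600

249271 = 11 × 17 × 31 × 43.
φ(11) = 11 − 1 = 10.
φ(17) = 17 − 1 = 16.
φ(31) = 31 − 1 = 30.
φ(43) = 43 − 1 = 42.
φ(249271) = 10 × 16 × 30 × 42 = 201600.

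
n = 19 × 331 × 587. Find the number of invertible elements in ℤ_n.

3480840

φ(3691643) = 3691643 · (1 − 1/19) · (1 − 1/331) · (1 − 1/587)
       = 3691643 · 3480840/3691643 = 3480840.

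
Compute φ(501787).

501787 = 11^3 * 13 * 29.
φ(501787) = 501787 · (1 − 1/11) · (1 − 1/13) · (1 − 1/29)
       = 501787 · 3360/4147 = 406560.

406560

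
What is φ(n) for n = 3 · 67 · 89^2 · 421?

434206080

φ(3) = 3 − 1 = 2.
φ(67) = 67 − 1 = 66.
φ(89^2) = 89^2 − 89^1 = 7921 − 89 = 7832.
φ(421) = 421 − 1 = 420.
Multiply: 2 · 66 · 7832 · 420 = 434206080.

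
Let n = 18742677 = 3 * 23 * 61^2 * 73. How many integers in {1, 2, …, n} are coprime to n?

11594880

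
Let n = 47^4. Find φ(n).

φ(4879681) = 4879681 · (1 − 1/47)
       = 4879681 · 46/47 = 4775858.

4775858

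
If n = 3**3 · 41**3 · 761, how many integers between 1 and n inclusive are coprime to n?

φ(1416119787) = 1416119787 · (1 − 1/3) · (1 − 1/41) · (1 − 1/761)
       = 1416119787 · 60800/93603 = 919843200.

919843200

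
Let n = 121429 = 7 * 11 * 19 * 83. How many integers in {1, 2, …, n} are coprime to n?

88560

φ(121429) = 121429 · (1 − 1/7) · (1 − 1/11) · (1 − 1/19) · (1 − 1/83)
       = 121429 · 88560/121429 = 88560.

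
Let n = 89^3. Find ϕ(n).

697048

φ(89^3) = 89^3 − 89^2 = 704969 − 7921 = 697048.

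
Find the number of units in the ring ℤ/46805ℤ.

31680

Factor 46805: 46805 = 5 × 11 × 23 × 37.
φ(5) = 5 − 1 = 4.
φ(11) = 11 − 1 = 10.
φ(23) = 23 − 1 = 22.
φ(37) = 37 − 1 = 36.
Multiply: 4 · 10 · 22 · 36 = 31680.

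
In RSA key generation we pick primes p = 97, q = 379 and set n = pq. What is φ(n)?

φ(n) = (p − 1)(q − 1) = (97−1)(379−1) = 96·378 = 36288.

36288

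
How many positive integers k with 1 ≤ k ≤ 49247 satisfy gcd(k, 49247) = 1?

49247 = 11^3 · 37.
φ(49247) = 49247 · (1 − 1/11) · (1 − 1/37)
       = 49247 · 360/407 = 43560.

43560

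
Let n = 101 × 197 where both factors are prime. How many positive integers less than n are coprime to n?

19600

φ(n) = (p − 1)(q − 1) = (101−1)(197−1) = 100·196 = 19600.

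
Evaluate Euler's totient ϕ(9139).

7776

Prime factorization: 9139 = 13 · 19 · 37.
φ(13) = 13 − 1 = 12.
φ(19) = 19 − 1 = 18.
φ(37) = 37 − 1 = 36.
φ(9139) = 12 × 18 × 36 = 7776.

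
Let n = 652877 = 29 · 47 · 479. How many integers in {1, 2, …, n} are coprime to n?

φ(29) = 29 − 1 = 28.
φ(47) = 47 − 1 = 46.
φ(479) = 479 − 1 = 478.
Multiply: 28 · 46 · 478 = 615664.

615664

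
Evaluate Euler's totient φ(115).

Prime factorization: 115 = 5 * 23.
φ(5) = 5 − 1 = 4.
φ(23) = 23 − 1 = 22.
φ(115) = 4 × 22 = 88.

88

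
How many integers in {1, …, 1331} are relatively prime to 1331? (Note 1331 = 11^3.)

φ(1331) = 1331 · (1 − 1/11)
       = 1331 · 10/11 = 1210.

1210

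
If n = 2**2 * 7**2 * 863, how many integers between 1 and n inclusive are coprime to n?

72408

φ(169148) = 169148 · (1 − 1/2) · (1 − 1/7) · (1 − 1/863)
       = 169148 · 5172/12082 = 72408.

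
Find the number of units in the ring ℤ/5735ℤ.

Factor 5735: 5735 = 5 · 31 · 37.
φ(5) = 5 − 1 = 4.
φ(31) = 31 − 1 = 30.
φ(37) = 37 − 1 = 36.
Multiply: 4 · 30 · 36 = 4320.

4320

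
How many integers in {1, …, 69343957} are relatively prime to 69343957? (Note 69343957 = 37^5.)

φ(69343957) = 69343957 · (1 − 1/37)
       = 69343957 · 36/37 = 67469796.

67469796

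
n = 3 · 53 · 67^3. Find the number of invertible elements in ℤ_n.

30812496

φ(3) = 3 − 1 = 2.
φ(53) = 53 − 1 = 52.
φ(67^3) = 67^2·(67−1) = 4489·66 = 296274.
φ(47821317) = 2 × 52 × 296274 = 30812496.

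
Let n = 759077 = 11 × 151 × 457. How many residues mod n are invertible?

φ(759077) = 759077 · (1 − 1/11) · (1 − 1/151) · (1 − 1/457)
       = 759077 · 684000/759077 = 684000.

684000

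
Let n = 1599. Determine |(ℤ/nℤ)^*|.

First factor: 1599 = 3 × 13 × 41.
φ(1599) = 1599 · (1 − 1/3) · (1 − 1/13) · (1 − 1/41)
       = 1599 · 960/1599 = 960.

960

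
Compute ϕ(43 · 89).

φ(3827) = 3827 · (1 − 1/43) · (1 − 1/89)
       = 3827 · 3696/3827 = 3696.

3696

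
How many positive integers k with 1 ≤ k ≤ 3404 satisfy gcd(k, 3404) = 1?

1584

First factor: 3404 = 2**2 · 23 · 37.
φ(2^2) = 2^2 − 2^1 = 4 − 2 = 2.
φ(23) = 23 − 1 = 22.
φ(37) = 37 − 1 = 36.
Multiply: 2 · 22 · 36 = 1584.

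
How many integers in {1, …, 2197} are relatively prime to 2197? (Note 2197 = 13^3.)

2028

φ(13^3) = 13^2·(13−1) = 169·12 = 2028.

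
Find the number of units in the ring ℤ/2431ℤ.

Prime factorization: 2431 = 11 · 13 · 17.
φ(2431) = 2431 · (1 − 1/11) · (1 − 1/13) · (1 − 1/17)
       = 2431 · 1920/2431 = 1920.

1920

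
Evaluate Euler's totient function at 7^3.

φ(7^3) = 7^3 − 7^2 = 343 − 49 = 294.

294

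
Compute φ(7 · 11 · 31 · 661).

1188000

φ(1577807) = 1577807 · (1 − 1/7) · (1 − 1/11) · (1 − 1/31) · (1 − 1/661)
       = 1577807 · 1188000/1577807 = 1188000.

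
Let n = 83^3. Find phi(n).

φ(571787) = 571787 · (1 − 1/83)
       = 571787 · 82/83 = 564898.

564898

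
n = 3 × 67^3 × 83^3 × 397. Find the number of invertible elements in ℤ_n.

φ(204819096815871) = 204819096815871 · (1 − 1/3) · (1 − 1/67) · (1 − 1/83) · (1 − 1/397)
       = 204819096815871 · 4286304/6623151 = 132552755321184.

132552755321184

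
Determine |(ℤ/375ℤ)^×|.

375 = 3 · 5^3.
φ(3) = 3 − 1 = 2.
φ(5^3) = 5^2·(5−1) = 25·4 = 100.
φ(375) = 2 × 100 = 200.

200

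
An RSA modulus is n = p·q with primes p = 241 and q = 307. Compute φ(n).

73440

φ(73987) = 73987 · (1 − 1/241) · (1 − 1/307)
       = 73987 · 73440/73987 = 73440.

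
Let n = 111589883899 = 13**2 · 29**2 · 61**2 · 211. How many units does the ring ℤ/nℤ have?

97360099200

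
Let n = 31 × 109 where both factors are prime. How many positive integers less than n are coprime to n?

φ(31) = 31 − 1 = 30.
φ(109) = 109 − 1 = 108.
Since φ is multiplicative, φ(3379) = 30 · 108 = 3240.

3240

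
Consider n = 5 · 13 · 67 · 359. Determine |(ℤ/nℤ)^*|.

1134144

φ(1563445) = 1563445 · (1 − 1/5) · (1 − 1/13) · (1 − 1/67) · (1 − 1/359)
       = 1563445 · 1134144/1563445 = 1134144.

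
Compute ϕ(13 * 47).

φ(13) = 13 − 1 = 12.
φ(47) = 47 − 1 = 46.
φ(611) = 12 × 46 = 552.

552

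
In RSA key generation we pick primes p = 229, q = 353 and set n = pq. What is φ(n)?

For distinct primes, φ(pq) = (p−1)(q−1) = 228 × 352 = 80256.

80256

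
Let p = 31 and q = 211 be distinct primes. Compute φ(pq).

φ(6541) = 6541 · (1 − 1/31) · (1 − 1/211)
       = 6541 · 6300/6541 = 6300.

6300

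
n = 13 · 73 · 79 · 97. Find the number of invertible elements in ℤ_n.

6469632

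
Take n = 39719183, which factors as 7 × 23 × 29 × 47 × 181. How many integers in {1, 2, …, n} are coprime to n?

φ(39719183) = 39719183 · (1 − 1/7) · (1 − 1/23) · (1 − 1/29) · (1 − 1/47) · (1 − 1/181)
       = 39719183 · 30602880/39719183 = 30602880.

30602880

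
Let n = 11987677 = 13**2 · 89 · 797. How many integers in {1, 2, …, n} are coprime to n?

φ(13^2) = 13^1·(13−1) = 13·12 = 156.
φ(89) = 89 − 1 = 88.
φ(797) = 797 − 1 = 796.
φ(11987677) = 156 × 88 × 796 = 10927488.

10927488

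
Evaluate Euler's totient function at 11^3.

φ(11^3) = 11^3 − 11^2 = 1331 − 121 = 1210.

1210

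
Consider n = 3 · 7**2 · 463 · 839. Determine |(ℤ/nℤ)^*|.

φ(57103179) = 57103179 · (1 − 1/3) · (1 − 1/7) · (1 − 1/463) · (1 − 1/839)
       = 57103179 · 4645872/8157597 = 32521104.

32521104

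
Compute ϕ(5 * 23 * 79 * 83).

562848

φ(754055) = 754055 · (1 − 1/5) · (1 − 1/23) · (1 − 1/79) · (1 − 1/83)
       = 754055 · 562848/754055 = 562848.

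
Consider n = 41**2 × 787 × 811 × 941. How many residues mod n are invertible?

981475056000

φ(41^2) = 41^2 − 41^1 = 1681 − 41 = 1640.
φ(787) = 787 − 1 = 786.
φ(811) = 811 − 1 = 810.
φ(941) = 941 − 1 = 940.
Since φ is multiplicative, φ(1009608325997) = 1640 · 786 · 810 · 940 = 981475056000.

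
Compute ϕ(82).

First factor: 82 = 2 × 41.
φ(2) = 2 − 1 = 1.
φ(41) = 41 − 1 = 40.
Since φ is multiplicative, φ(82) = 1 · 40 = 40.

40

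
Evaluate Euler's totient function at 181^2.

32580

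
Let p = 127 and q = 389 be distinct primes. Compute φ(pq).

φ(49403) = 49403 · (1 − 1/127) · (1 − 1/389)
       = 49403 · 48888/49403 = 48888.

48888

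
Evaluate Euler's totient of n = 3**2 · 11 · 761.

45600

φ(3^2) = 3^2 − 3^1 = 9 − 3 = 6.
φ(11) = 11 − 1 = 10.
φ(761) = 761 − 1 = 760.
φ(75339) = 6 × 10 × 760 = 45600.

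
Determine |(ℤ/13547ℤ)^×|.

11880

Prime factorization: 13547 = 19 · 23 · 31.
φ(19) = 19 − 1 = 18.
φ(23) = 23 − 1 = 22.
φ(31) = 31 − 1 = 30.
Multiply: 18 · 22 · 30 = 11880.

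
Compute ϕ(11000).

4000

11000 = 2^3 * 5^3 * 11.
φ(2^3) = 2^2·(2−1) = 4·1 = 4.
φ(5^3) = 5^3 − 5^2 = 125 − 25 = 100.
φ(11) = 11 − 1 = 10.
Multiply: 4 · 100 · 10 = 4000.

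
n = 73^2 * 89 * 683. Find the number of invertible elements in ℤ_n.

315444096

φ(323933923) = 323933923 · (1 − 1/73) · (1 − 1/89) · (1 − 1/683)
       = 323933923 · 4321152/4437451 = 315444096.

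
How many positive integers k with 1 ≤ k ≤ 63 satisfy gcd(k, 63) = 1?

36

Prime factorization: 63 = 3^2 · 7.
φ(63) = 63 · (1 − 1/3) · (1 − 1/7)
       = 63 · 12/21 = 36.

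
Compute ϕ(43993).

Factor 43993: 43993 = 29 * 37 * 41.
φ(29) = 29 − 1 = 28.
φ(37) = 37 − 1 = 36.
φ(41) = 41 − 1 = 40.
φ(43993) = 28 × 36 × 40 = 40320.

40320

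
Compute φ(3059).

2376

Factor 3059: 3059 = 7 · 19 · 23.
φ(7) = 7 − 1 = 6.
φ(19) = 19 − 1 = 18.
φ(23) = 23 − 1 = 22.
Since φ is multiplicative, φ(3059) = 6 · 18 · 22 = 2376.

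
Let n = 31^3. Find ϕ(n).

φ(29791) = 29791 · (1 − 1/31)
       = 29791 · 30/31 = 28830.

28830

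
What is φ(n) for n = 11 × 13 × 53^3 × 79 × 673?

918756034560

φ(1131894114637) = 1131894114637 · (1 − 1/11) · (1 − 1/13) · (1 − 1/53) · (1 − 1/79) · (1 − 1/673)
       = 1131894114637 · 327075840/402952693 = 918756034560.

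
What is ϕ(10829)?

First factor: 10829 = 7^2 · 13 · 17.
φ(10829) = 10829 · (1 − 1/7) · (1 − 1/13) · (1 − 1/17)
       = 10829 · 1152/1547 = 8064.

8064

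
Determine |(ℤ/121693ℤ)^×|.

95040

First factor: 121693 = 11 * 13 * 23 * 37.
φ(121693) = 121693 · (1 − 1/11) · (1 − 1/13) · (1 − 1/23) · (1 − 1/37)
       = 121693 · 95040/121693 = 95040.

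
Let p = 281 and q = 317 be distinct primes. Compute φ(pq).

φ(n) = (p − 1)(q − 1) = (281−1)(317−1) = 280·316 = 88480.

88480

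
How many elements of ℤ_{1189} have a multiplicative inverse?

1120

Prime factorization: 1189 = 29 · 41.
φ(1189) = 1189 · (1 − 1/29) · (1 − 1/41)
       = 1189 · 1120/1189 = 1120.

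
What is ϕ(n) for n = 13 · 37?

432

φ(13) = 13 − 1 = 12.
φ(37) = 37 − 1 = 36.
Since φ is multiplicative, φ(481) = 12 · 36 = 432.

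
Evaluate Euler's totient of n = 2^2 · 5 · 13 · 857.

φ(222820) = 222820 · (1 − 1/2) · (1 − 1/5) · (1 − 1/13) · (1 − 1/857)
       = 222820 · 41088/111410 = 82176.

82176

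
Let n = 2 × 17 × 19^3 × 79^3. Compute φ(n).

φ(114979653034) = 114979653034 · (1 − 1/2) · (1 − 1/17) · (1 − 1/19) · (1 − 1/79)
       = 114979653034 · 22464/51034 = 50611414464.

50611414464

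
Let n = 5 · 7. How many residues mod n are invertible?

24

φ(35) = 35 · (1 − 1/5) · (1 − 1/7)
       = 35 · 24/35 = 24.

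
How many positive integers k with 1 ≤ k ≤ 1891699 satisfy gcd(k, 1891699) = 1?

1891699 = 29 · 37 · 41 · 43.
φ(29) = 29 − 1 = 28.
φ(37) = 37 − 1 = 36.
φ(41) = 41 − 1 = 40.
φ(43) = 43 − 1 = 42.
Since φ is multiplicative, φ(1891699) = 28 · 36 · 40 · 42 = 1693440.

1693440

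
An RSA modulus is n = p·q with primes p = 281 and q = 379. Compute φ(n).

105840

φ(106499) = 106499 · (1 − 1/281) · (1 − 1/379)
       = 106499 · 105840/106499 = 105840.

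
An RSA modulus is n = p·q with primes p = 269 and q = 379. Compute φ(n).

101304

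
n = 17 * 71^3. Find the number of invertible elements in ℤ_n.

φ(17) = 17 − 1 = 16.
φ(71^3) = 71^3 − 71^2 = 357911 − 5041 = 352870.
φ(6084487) = 16 × 352870 = 5645920.

5645920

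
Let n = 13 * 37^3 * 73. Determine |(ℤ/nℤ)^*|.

42581376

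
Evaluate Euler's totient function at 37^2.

φ(37^2) = 37^1·(37−1) = 37·36 = 1332.

1332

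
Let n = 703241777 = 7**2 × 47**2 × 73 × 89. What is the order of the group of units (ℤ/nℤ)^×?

φ(7^2) = 7^1·(7−1) = 7·6 = 42.
φ(47^2) = 47^2 − 47^1 = 2209 − 47 = 2162.
φ(73) = 73 − 1 = 72.
φ(89) = 89 − 1 = 88.
φ(703241777) = 42 × 2162 × 72 × 88 = 575334144.

575334144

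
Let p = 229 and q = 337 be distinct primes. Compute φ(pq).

76608

For distinct primes, φ(pq) = (p−1)(q−1) = 228 × 336 = 76608.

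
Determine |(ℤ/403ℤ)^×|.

360

Factor 403: 403 = 13 · 31.
φ(13) = 13 − 1 = 12.
φ(31) = 31 − 1 = 30.
Multiply: 12 · 30 = 360.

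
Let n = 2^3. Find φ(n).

4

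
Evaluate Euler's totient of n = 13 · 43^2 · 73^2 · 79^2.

701901293184

φ(13) = 13 − 1 = 12.
φ(43^2) = 43^1·(43−1) = 43·42 = 1806.
φ(73^2) = 73^2 − 73^1 = 5329 − 73 = 5256.
φ(79^2) = 79^2 − 79^1 = 6241 − 79 = 6162.
Multiply: 12 · 1806 · 5256 · 6162 = 701901293184.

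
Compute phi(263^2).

φ(69169) = 69169 · (1 − 1/263)
       = 69169 · 262/263 = 68906.

68906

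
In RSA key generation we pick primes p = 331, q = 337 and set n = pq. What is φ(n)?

φ(111547) = 111547 · (1 − 1/331) · (1 − 1/337)
       = 111547 · 110880/111547 = 110880.

110880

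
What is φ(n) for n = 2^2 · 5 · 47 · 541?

198720

φ(508540) = 508540 · (1 − 1/2) · (1 − 1/5) · (1 − 1/47) · (1 − 1/541)
       = 508540 · 99360/254270 = 198720.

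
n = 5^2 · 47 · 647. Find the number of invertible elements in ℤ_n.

594320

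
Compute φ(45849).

26880

45849 = 3 · 17 · 29 · 31.
φ(3) = 3 − 1 = 2.
φ(17) = 17 − 1 = 16.
φ(29) = 29 − 1 = 28.
φ(31) = 31 − 1 = 30.
Multiply: 2 · 16 · 28 · 30 = 26880.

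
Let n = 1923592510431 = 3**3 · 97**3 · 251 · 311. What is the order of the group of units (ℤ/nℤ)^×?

φ(1923592510431) = 1923592510431 · (1 − 1/3) · (1 − 1/97) · (1 − 1/251) · (1 − 1/311)
       = 1923592510431 · 14880000/22715751 = 1260053280000.

1260053280000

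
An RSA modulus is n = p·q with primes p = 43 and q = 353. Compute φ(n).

14784

φ(n) = (p − 1)(q − 1) = (43−1)(353−1) = 42·352 = 14784.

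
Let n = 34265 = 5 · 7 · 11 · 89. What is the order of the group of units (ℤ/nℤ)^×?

φ(34265) = 34265 · (1 − 1/5) · (1 − 1/7) · (1 − 1/11) · (1 − 1/89)
       = 34265 · 21120/34265 = 21120.

21120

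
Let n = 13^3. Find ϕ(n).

2028

φ(13^3) = 13^3 − 13^2 = 2197 − 169 = 2028.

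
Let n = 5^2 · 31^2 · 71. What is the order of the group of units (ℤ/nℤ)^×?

φ(5^2) = 5^2 − 5^1 = 25 − 5 = 20.
φ(31^2) = 31^2 − 31^1 = 961 − 31 = 930.
φ(71) = 71 − 1 = 70.
Since φ is multiplicative, φ(1705775) = 20 · 930 · 70 = 1302000.

1302000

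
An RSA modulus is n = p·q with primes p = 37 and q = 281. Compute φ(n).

10080

φ(n) = (p − 1)(q − 1) = (37−1)(281−1) = 36·280 = 10080.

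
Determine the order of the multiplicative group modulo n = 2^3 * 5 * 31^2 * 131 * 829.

1601683200

φ(4174545560) = 4174545560 · (1 − 1/2) · (1 − 1/5) · (1 − 1/31) · (1 − 1/131) · (1 − 1/829)
       = 4174545560 · 12916800/33665690 = 1601683200.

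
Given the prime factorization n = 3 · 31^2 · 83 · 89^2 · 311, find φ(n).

φ(589471940559) = 589471940559 · (1 − 1/3) · (1 − 1/31) · (1 − 1/83) · (1 − 1/89) · (1 − 1/311)
       = 589471940559 · 134217600/213654201 = 370306358400.

370306358400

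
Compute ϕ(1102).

504

Factor 1102: 1102 = 2 * 19 * 29.
φ(2) = 2 − 1 = 1.
φ(19) = 19 − 1 = 18.
φ(29) = 29 − 1 = 28.
Multiply: 1 · 18 · 28 = 504.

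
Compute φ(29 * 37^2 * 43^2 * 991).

φ(29) = 29 − 1 = 28.
φ(37^2) = 37^2 − 37^1 = 1369 − 37 = 1332.
φ(43^2) = 43^1·(43−1) = 43·42 = 1806.
φ(991) = 991 − 1 = 990.
Multiply: 28 · 1332 · 1806 · 990 = 66683010240.

66683010240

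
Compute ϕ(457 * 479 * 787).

171322848

φ(457) = 457 − 1 = 456.
φ(479) = 479 − 1 = 478.
φ(787) = 787 − 1 = 786.
Since φ is multiplicative, φ(172276661) = 456 · 478 · 786 = 171322848.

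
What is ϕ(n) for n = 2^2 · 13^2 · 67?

φ(2^2) = 2^2 − 2^1 = 4 − 2 = 2.
φ(13^2) = 13^1·(13−1) = 13·12 = 156.
φ(67) = 67 − 1 = 66.
Since φ is multiplicative, φ(45292) = 2 · 156 · 66 = 20592.

20592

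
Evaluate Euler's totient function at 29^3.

23548

φ(24389) = 24389 · (1 − 1/29)
       = 24389 · 28/29 = 23548.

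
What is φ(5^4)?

φ(625) = 625 · (1 − 1/5)
       = 625 · 4/5 = 500.

500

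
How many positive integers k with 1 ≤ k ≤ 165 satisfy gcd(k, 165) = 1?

Factor 165: 165 = 3 * 5 * 11.
φ(3) = 3 − 1 = 2.
φ(5) = 5 − 1 = 4.
φ(11) = 11 − 1 = 10.
φ(165) = 2 × 4 × 10 = 80.

80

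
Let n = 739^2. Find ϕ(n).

545382

φ(739^2) = 739^2 − 739^1 = 546121 − 739 = 545382.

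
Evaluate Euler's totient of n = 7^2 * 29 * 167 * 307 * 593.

φ(43201976657) = 43201976657 · (1 − 1/7) · (1 − 1/29) · (1 − 1/167) · (1 − 1/307) · (1 − 1/593)
       = 43201976657 · 5051966976/6171710951 = 35363768832.

35363768832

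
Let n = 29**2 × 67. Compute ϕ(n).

φ(56347) = 56347 · (1 − 1/29) · (1 − 1/67)
       = 56347 · 1848/1943 = 53592.

53592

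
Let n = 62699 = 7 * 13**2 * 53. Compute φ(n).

48672

φ(62699) = 62699 · (1 − 1/7) · (1 − 1/13) · (1 − 1/53)
       = 62699 · 3744/4823 = 48672.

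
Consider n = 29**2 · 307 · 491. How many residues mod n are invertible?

φ(126769817) = 126769817 · (1 − 1/29) · (1 − 1/307) · (1 − 1/491)
       = 126769817 · 4198320/4371373 = 121751280.

121751280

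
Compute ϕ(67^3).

296274

φ(300763) = 300763 · (1 − 1/67)
       = 300763 · 66/67 = 296274.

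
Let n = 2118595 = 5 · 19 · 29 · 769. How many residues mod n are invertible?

φ(2118595) = 2118595 · (1 − 1/5) · (1 − 1/19) · (1 − 1/29) · (1 − 1/769)
       = 2118595 · 1548288/2118595 = 1548288.

1548288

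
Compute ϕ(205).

160

First factor: 205 = 5 × 41.
φ(5) = 5 − 1 = 4.
φ(41) = 41 − 1 = 40.
Since φ is multiplicative, φ(205) = 4 · 40 = 160.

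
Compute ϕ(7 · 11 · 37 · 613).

φ(7) = 7 − 1 = 6.
φ(11) = 11 − 1 = 10.
φ(37) = 37 − 1 = 36.
φ(613) = 613 − 1 = 612.
Since φ is multiplicative, φ(1746437) = 6 · 10 · 36 · 612 = 1321920.

1321920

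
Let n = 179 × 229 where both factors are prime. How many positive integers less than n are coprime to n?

40584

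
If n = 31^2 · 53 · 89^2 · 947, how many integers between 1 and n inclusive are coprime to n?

φ(31^2) = 31^1·(31−1) = 31·30 = 930.
φ(53) = 53 − 1 = 52.
φ(89^2) = 89^1·(89−1) = 89·88 = 7832.
φ(947) = 947 − 1 = 946.
Since φ is multiplicative, φ(382057957471) = 930 · 52 · 7832 · 946 = 358302721920.

358302721920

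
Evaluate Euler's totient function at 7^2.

φ(7^2) = 7^1·(7−1) = 7·6 = 42.

42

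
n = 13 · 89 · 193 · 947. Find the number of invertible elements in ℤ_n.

φ(13) = 13 − 1 = 12.
φ(89) = 89 − 1 = 88.
φ(193) = 193 − 1 = 192.
φ(947) = 947 − 1 = 946.
Since φ is multiplicative, φ(211466047) = 12 · 88 · 192 · 946 = 191803392.

191803392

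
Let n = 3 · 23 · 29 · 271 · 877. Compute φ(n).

291392640

φ(3) = 3 − 1 = 2.
φ(23) = 23 − 1 = 22.
φ(29) = 29 − 1 = 28.
φ(271) = 271 − 1 = 270.
φ(877) = 877 − 1 = 876.
Multiply: 2 · 22 · 28 · 270 · 876 = 291392640.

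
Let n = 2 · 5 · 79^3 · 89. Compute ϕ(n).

φ(438804710) = 438804710 · (1 − 1/2) · (1 − 1/5) · (1 − 1/79) · (1 − 1/89)
       = 438804710 · 27456/70310 = 171352896.

171352896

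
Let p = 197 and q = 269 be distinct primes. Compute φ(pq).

52528

φ(pq) = (p−1)(q−1) = 196 · 268 = 52528.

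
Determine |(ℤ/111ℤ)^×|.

72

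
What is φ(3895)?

2880

First factor: 3895 = 5 × 19 × 41.
φ(5) = 5 − 1 = 4.
φ(19) = 19 − 1 = 18.
φ(41) = 41 − 1 = 40.
φ(3895) = 4 × 18 × 40 = 2880.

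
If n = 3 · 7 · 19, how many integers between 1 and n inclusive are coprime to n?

φ(3) = 3 − 1 = 2.
φ(7) = 7 − 1 = 6.
φ(19) = 19 − 1 = 18.
Since φ is multiplicative, φ(399) = 2 · 6 · 18 = 216.

216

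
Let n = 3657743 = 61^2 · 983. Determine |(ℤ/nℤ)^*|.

φ(3657743) = 3657743 · (1 − 1/61) · (1 − 1/983)
       = 3657743 · 58920/59963 = 3594120.

3594120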